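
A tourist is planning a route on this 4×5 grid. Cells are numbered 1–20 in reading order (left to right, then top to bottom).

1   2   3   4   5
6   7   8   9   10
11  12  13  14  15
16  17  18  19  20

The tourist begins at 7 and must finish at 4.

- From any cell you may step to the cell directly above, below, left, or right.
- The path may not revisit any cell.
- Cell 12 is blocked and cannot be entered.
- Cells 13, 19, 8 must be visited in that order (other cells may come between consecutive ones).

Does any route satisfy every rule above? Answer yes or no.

yes

One route that works: 7 → 6 → 11 → 16 → 17 → 18 → 13 → 14 → 19 → 20 → 15 → 10 → 9 → 8 → 3 → 4.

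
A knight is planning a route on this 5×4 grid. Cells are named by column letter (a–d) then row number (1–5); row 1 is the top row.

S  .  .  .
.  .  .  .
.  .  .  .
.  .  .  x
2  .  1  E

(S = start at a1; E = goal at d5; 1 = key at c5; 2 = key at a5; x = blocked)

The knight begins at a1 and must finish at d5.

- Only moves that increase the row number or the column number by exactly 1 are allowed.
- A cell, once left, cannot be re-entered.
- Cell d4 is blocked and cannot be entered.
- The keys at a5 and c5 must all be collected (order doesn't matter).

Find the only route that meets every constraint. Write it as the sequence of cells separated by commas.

Moves only go right or down, so the column and row indices never decrease.
Route from a1: down 4 to a5, right 3 to d5 — 7 moves in all.
Check: all required cells visited.

a1, a2, a3, a4, a5, b5, c5, d5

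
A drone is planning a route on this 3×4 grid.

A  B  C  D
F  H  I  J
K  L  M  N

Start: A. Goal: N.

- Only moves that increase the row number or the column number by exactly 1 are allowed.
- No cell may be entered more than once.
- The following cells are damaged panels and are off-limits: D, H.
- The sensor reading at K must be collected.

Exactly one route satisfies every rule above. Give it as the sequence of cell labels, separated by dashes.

Moves only go right or down, so the column and row indices never decrease.
Route from A: down 2 to K, right 3 to N — 5 moves in all.
Check: all required cells visited.

A - F - K - L - M - N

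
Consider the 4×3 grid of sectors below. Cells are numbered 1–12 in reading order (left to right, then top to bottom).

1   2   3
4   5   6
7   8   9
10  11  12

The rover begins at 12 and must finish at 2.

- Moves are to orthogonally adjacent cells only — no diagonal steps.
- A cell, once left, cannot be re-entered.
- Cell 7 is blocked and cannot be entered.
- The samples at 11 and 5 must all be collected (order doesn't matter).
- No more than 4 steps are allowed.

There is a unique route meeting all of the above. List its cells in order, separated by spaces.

12 11 8 5 2

Any route must reach 11 and 5 and still end at 2 within 4 moves, so the order of the required stops is forced.
Route from 12: left to 11, 3× up (reaching 2) — 4 moves in all.
Check: all required cells visited; 4 ≤ 4 moves.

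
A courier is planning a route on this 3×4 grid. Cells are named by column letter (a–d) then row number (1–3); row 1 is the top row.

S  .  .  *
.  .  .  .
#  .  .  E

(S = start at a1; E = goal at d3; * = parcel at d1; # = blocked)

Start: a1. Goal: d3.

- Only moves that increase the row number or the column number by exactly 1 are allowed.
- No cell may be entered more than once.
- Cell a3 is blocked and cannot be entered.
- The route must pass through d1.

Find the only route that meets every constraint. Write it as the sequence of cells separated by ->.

a1 -> b1 -> c1 -> d1 -> d2 -> d3

Moves only go right or down, so the column and row indices never decrease.
Route from a1: 3× right (reaching d1), 2× down (reaching d3) — 5 moves in all.
Check: all required cells visited.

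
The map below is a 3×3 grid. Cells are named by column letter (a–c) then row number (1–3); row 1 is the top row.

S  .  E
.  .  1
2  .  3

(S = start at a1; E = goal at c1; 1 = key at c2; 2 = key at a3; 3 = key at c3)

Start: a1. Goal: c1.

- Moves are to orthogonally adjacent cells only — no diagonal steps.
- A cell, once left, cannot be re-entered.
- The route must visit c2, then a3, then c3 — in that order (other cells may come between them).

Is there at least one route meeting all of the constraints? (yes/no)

no

Ignoring the required order, 3 revisit-free routes from a1 to c1 pass through all of c2, a3, and c3; the waypoint orders that occur are a3 → c3 → c2 (3) — never c2 → a3 → c3.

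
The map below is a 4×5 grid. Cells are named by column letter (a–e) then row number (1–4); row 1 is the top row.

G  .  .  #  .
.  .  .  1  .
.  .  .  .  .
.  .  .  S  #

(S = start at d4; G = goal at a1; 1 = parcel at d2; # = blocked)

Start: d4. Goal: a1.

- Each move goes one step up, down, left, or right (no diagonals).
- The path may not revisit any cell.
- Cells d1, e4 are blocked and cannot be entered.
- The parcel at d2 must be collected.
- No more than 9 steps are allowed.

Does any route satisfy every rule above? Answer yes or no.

One route that works: d4 → d3 → d2 → c2 → c1 → b1 → a1.

yes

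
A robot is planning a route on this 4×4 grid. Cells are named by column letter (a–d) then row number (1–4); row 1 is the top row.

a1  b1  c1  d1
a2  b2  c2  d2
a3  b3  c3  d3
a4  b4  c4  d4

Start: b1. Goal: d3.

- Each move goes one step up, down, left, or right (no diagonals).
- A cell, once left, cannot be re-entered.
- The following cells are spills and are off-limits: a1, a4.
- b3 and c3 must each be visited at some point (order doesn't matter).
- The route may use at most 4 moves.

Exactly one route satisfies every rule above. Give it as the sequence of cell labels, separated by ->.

Any route must reach b3 and c3 and still end at d3 within 4 moves, so the order of the required stops is forced.
Route from b1: 2× down (reaching b3), 2× right (reaching d3) — 4 moves in all.
Check: all required cells visited; 4 ≤ 4 moves.

b1 -> b2 -> b3 -> c3 -> d3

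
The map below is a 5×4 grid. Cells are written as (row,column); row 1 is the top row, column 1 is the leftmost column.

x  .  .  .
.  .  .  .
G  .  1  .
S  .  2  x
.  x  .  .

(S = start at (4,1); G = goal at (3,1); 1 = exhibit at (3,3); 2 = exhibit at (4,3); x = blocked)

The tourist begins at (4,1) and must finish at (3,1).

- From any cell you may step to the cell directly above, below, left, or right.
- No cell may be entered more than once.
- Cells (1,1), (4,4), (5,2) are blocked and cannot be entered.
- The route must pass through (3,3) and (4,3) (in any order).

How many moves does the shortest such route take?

Any route passes through (3,3) and (4,3) in some order between (4,1) and (3,1). Summing Manhattan distances along each leg and taking the cheapest ordering ((4,1) → (4,3) → (3,3) → (3,1)) gives a lower bound of 2 + 1 + 2 = 5 moves.
A route of 5 moves achieves this: (4,1) → (4,2) → (4,3) → (3,3) → (3,2) → (3,1).
Since 5 matches the lower bound, it is optimal.

5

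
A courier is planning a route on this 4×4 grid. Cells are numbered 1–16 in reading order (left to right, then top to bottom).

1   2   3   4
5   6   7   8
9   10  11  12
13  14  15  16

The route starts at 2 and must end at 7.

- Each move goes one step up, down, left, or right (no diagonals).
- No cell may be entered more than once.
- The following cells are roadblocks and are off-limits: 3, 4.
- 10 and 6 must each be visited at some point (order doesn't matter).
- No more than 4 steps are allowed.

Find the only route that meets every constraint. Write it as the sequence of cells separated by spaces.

2 6 10 11 7

The budget equals the shortest possible length, so every move has to be on a shortest route through the required cells.
Route from 2: down 2 to 10, right 1 to 11, up 1 to 7 — 4 moves in all.
Check: all required cells visited; 4 ≤ 4 moves.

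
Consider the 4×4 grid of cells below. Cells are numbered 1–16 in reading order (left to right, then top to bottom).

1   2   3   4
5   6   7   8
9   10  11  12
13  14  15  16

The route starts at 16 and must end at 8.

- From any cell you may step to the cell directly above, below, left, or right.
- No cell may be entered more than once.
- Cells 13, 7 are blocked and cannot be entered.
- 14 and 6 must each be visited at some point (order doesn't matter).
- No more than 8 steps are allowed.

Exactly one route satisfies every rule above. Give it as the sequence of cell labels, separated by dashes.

The 8-move cap with required stops at 14, 6 leaves no slack for detours.
Route from 16: 2× left (reaching 14), 3× up (reaching 2), 2× right (reaching 4), down to 8 — 8 moves in all.
Check: all required cells visited; 8 ≤ 8 moves.

16 - 15 - 14 - 10 - 6 - 2 - 3 - 4 - 8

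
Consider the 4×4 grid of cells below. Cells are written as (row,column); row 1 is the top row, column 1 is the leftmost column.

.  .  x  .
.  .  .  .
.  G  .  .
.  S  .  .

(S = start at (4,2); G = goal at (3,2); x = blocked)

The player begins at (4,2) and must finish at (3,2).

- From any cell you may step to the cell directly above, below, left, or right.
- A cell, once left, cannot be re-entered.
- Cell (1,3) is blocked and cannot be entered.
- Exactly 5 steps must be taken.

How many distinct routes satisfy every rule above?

3

Need simple routes of exactly 5 moves from (4,2) to (3,2) (Manhattan distance 1, so 2 moves are spent on a detour and 2 undoing it).
Enumerating: (4,2) (4,1) (3,1) (2,1) (2,2) (3,2) | (4,2) (4,3) (3,3) (2,3) (2,2) (3,2) | (4,2) (4,3) (4,4) (3,4) (3,3) (3,2).
That gives 3 routes.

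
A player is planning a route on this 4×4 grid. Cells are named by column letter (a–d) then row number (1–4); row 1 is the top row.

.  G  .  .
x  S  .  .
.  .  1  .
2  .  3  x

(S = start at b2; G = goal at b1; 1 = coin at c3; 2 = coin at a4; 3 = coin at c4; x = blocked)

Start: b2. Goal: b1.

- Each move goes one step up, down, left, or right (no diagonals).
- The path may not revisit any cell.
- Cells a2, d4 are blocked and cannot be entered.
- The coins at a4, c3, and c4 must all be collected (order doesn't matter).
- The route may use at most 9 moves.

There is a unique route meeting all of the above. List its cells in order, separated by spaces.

b2 b3 a3 a4 b4 c4 c3 c2 c1 b1

The 9-move cap with required stops at a4, c3, c4 leaves no slack for detours.
Route from b2: down 1 to b3, left 1 to a3, down 1 to a4, right 2 to c4, up 3 to c1, left 1 to b1 — 9 moves in all.
Check: all required cells visited; 9 ≤ 9 moves.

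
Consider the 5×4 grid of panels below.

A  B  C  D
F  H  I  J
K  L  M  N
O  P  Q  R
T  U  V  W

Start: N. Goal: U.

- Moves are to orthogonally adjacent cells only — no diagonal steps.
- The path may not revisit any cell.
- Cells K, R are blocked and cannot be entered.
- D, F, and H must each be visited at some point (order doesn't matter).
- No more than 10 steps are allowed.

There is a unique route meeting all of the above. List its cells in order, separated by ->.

N -> J -> D -> C -> B -> A -> F -> H -> L -> P -> U

Any route must reach D, F, and H and still end at U within 10 moves, so the order of the required stops is forced.
Route from N: 2× up (reaching D), 3× left (reaching A), down to F, right to H, 3× down (reaching U) — 10 moves in all.
Check: all required cells visited; 10 ≤ 10 moves.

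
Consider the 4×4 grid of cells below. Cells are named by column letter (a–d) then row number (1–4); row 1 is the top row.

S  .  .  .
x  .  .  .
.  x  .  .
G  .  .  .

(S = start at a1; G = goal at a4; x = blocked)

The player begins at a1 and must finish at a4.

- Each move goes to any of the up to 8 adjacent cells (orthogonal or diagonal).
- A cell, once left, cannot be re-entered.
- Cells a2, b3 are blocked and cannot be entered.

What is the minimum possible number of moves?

3

With diagonal moves allowed, the Chebyshev distance max(|Δrow|,|Δcol|) from a1 to a4 is 3, so at least 3 moves are needed.
A route of 3 moves achieves this: a1 → b2 → a3 → a4.
Since 3 matches the lower bound, it is optimal.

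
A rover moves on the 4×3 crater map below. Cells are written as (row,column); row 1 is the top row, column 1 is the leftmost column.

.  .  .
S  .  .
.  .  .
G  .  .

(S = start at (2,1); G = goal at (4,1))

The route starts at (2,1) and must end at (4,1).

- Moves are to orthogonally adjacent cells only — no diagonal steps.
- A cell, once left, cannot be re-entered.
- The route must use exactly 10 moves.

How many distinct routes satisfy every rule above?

5

Need simple routes of exactly 10 moves from (2,1) to (4,1) (Manhattan distance 2, so 4 moves are spent on a detour and 4 undoing it).
Enumerating: (2,1) (1,1) (1,2) (2,2) (2,3) (3,3) (4,3) (4,2) (3,2) (3,1) (4,1) | (2,1) (1,1) (1,2) (1,3) (2,3) (3,3) (4,3) (4,2) (3,2) (3,1) (4,1) | (2,1) (1,1) (1,2) (1,3) (2,3) (2,2) (3,2) (3,3) (4,3) (4,2) (4,1) | (2,1) (3,1) (3,2) (2,2) (1,2) (1,3) (2,3) (3,3) (4,3) (4,2) (4,1) | (2,1) (2,2) (1,2) (1,3) (2,3) (3,3) (4,3) (4,2) (3,2) (3,1) (4,1).
That gives 5 routes.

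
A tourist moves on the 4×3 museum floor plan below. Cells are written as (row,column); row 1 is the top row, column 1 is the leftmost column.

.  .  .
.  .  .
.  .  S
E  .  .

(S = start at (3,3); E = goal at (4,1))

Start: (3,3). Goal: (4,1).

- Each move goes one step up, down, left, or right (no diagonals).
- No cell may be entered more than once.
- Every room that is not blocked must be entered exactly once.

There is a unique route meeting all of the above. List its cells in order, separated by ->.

(3,3) -> (4,3) -> (4,2) -> (3,2) -> (2,2) -> (2,3) -> (1,3) -> (1,2) -> (1,1) -> (2,1) -> (3,1) -> (4,1)

Need to visit all 12 open cells exactly once, starting at (3,3) and ending at (4,1).
Cell (4,3) has only two open neighbours ((3,3) and (4,2)), so the path must pass straight through it: one of those is the cell it's entered from and the other is where it exits.
Route from (3,3): down to (4,3), left to (4,2), 2× up (reaching (2,2)), right to (2,3), up to (1,3), 2× left (reaching (1,1)), 3× down (reaching (4,1)) — 11 moves in all.
Check: all 12 open cells covered.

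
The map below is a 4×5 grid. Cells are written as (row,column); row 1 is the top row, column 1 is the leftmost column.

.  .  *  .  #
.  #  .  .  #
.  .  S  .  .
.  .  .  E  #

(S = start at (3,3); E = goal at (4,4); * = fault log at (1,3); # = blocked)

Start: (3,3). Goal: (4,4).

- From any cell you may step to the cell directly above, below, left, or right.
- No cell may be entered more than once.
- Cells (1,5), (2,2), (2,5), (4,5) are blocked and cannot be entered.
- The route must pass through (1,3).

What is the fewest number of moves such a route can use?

6

Any route passes through (1,3) somewhere between (3,3) and (4,4). Summing Manhattan distances along the two legs ((3,3) → (1,3) → (4,4)) gives a lower bound of 2 + 4 = 6 moves.
A route of 6 moves achieves this: (3,3) → (2,3) → (1,3) → (1,4) → (2,4) → (3,4) → (4,4).
Since 6 matches the lower bound, it is optimal.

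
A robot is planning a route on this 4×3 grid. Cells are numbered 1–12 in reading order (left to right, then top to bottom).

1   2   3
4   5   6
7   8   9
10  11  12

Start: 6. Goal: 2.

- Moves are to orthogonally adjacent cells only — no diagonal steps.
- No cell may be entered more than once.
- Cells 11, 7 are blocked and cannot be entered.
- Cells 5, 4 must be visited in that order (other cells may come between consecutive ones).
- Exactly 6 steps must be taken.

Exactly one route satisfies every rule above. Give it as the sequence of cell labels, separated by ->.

6 -> 9 -> 8 -> 5 -> 4 -> 1 -> 2

The waypoints must appear in the order 5, 4, with no cell reused.
Route from 6: down 1 to 9, left 1 to 8, up 1 to 5, left 1 to 4, up 1 to 1, right 1 to 2 — 6 moves in all.
Check: order respected (5 at step 3, 4 at step 4); 6 moves as required.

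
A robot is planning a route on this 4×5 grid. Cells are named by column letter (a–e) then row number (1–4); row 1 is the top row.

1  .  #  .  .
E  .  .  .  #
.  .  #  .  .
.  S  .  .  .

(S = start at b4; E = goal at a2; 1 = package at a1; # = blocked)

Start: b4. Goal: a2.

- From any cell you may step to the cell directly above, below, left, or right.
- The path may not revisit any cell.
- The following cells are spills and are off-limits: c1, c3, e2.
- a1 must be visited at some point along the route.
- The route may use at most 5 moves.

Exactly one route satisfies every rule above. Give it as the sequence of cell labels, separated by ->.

b4 -> b3 -> b2 -> b1 -> a1 -> a2

The budget equals the shortest possible length, so every move has to be on a shortest route through the required cells.
Route from b4: up 3 to b1, left 1 to a1, down 1 to a2 — 5 moves in all.
Check: all required cells visited; 5 ≤ 5 moves.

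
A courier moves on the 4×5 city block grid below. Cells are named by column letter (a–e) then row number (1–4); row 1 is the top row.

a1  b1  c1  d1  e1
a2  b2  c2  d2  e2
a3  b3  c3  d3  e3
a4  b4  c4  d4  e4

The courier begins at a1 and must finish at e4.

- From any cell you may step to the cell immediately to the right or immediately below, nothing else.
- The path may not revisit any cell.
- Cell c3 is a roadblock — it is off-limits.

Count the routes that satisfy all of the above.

A right/down-only route from a1 to e4 makes exactly 3 down-moves and 4 right-moves in some order.
With no other constraints that would be C(7,3) = 35 routes.
Subtract routes through each blocked cell (inclusion–exclusion for overlaps): − through c3: 18 → 17.
That gives 17 routes.

17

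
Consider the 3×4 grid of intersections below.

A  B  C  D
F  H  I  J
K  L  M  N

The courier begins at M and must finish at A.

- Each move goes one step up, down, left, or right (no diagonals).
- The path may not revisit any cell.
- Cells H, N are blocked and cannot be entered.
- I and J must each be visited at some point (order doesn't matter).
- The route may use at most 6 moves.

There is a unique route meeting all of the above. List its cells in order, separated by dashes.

M - I - J - D - C - B - A

Any route must reach I and J and still end at A within 6 moves, so the order of the required stops is forced.
Route from M: up to I, right to J, up to D, 3× left (reaching A) — 6 moves in all.
Check: all required cells visited; 6 ≤ 6 moves.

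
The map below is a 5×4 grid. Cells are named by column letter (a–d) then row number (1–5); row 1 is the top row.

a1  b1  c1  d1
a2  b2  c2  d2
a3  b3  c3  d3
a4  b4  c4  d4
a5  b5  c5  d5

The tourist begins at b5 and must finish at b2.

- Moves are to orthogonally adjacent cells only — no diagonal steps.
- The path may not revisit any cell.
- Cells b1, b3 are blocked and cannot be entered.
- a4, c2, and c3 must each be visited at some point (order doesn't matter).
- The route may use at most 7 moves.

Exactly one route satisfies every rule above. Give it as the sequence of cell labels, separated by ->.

b5 -> a5 -> a4 -> b4 -> c4 -> c3 -> c2 -> b2

Any route must reach a4, c2, and c3 and still end at b2 within 7 moves, so the order of the required stops is forced.
Route from b5: left 1 to a5, up 1 to a4, right 2 to c4, up 2 to c2, left 1 to b2 — 7 moves in all.
Check: all required cells visited; 7 ≤ 7 moves.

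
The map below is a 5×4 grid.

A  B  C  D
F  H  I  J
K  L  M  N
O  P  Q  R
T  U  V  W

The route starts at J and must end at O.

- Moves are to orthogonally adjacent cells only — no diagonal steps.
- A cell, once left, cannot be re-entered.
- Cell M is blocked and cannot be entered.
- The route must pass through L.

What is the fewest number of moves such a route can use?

5

Any route passes through L somewhere between J and O. Summing Manhattan distances along the two legs (J → L → O) gives a lower bound of 3 + 2 = 5 moves.
A route of 5 moves achieves this: J → I → H → L → P → O.
Since 5 matches the lower bound, it is optimal.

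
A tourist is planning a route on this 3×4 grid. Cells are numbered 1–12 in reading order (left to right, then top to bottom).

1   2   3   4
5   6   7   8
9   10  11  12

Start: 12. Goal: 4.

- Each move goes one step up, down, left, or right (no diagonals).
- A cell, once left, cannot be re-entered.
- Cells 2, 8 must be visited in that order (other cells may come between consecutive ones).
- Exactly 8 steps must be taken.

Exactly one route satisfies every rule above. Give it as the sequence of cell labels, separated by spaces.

The waypoints must appear in the order 2, 8, with no cell reused.
Route from 12: 2× left (reaching 10), 2× up (reaching 2), right to 3, down to 7, right to 8, up to 4 — 8 moves in all.
Check: order respected (2 at step 4, 8 at step 7); 8 moves as required.

12 11 10 6 2 3 7 8 4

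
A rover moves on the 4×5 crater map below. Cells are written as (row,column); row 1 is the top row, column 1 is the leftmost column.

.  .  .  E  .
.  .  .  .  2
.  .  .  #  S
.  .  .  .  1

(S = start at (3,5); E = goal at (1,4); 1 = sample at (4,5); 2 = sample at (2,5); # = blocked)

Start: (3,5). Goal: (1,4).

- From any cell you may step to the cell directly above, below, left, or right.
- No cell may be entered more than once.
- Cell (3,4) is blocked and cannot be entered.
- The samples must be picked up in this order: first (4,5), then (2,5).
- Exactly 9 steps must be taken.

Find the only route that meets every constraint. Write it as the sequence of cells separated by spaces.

The waypoints must appear in the order (4,5), (2,5), with no cell reused.
Route from (3,5): down 1 to (4,5), left 2 to (4,3), up 2 to (2,3), right 2 to (2,5), up 1 to (1,5), left 1 to (1,4) — 9 moves in all.
Check: order respected (1 at step 1, 2 at step 7); 9 moves as required.

(3,5) (4,5) (4,4) (4,3) (3,3) (2,3) (2,4) (2,5) (1,5) (1,4)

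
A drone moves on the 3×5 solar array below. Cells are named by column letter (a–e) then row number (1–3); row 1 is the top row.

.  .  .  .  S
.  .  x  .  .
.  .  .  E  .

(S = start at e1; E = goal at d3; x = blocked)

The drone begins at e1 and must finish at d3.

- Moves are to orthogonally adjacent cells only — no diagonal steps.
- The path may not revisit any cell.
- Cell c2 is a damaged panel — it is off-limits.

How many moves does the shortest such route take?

3

The Manhattan distance from e1 to d3 is |1−3| + |5−4| = 3, so at least 3 moves are needed.
A route of 3 moves achieves this: e1 → e2 → e3 → d3.
Since 3 matches the lower bound, it is optimal.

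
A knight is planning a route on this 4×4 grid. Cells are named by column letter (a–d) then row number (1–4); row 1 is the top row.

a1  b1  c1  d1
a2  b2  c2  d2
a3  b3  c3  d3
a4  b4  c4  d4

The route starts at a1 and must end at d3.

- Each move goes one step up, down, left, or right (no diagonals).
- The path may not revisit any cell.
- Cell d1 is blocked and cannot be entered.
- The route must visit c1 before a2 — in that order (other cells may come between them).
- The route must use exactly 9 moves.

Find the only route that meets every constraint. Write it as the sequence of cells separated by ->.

a1 -> b1 -> c1 -> c2 -> b2 -> a2 -> a3 -> b3 -> c3 -> d3

The waypoints must appear in the order c1, a2, with no cell reused.
Route from a1: right 2 to c1, down 1 to c2, left 2 to a2, down 1 to a3, right 3 to d3 — 9 moves in all.
Check: order respected (c1 at step 2, a2 at step 5); 9 moves as required.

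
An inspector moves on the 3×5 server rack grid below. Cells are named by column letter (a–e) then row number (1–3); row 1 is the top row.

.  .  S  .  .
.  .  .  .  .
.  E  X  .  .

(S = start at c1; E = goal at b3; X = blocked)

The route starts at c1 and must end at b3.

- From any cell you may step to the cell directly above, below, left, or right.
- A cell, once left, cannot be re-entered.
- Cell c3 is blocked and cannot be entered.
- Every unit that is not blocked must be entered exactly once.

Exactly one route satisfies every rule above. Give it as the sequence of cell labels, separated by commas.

Need to visit all 14 open cells exactly once, starting at c1 and ending at b3.
Cell a3 has only two open neighbours (a2 and b3), so the path must pass straight through it: one of those is the cell it's entered from and the other is where it exits.
Route from c1: 2× right (reaching e1), 2× down (reaching e3), left to d3, up to d2, 2× left (reaching b2), up to b1, left to a1, 2× down (reaching a3), right to b3 — 13 moves in all.
Check: all 14 open cells covered.

c1, d1, e1, e2, e3, d3, d2, c2, b2, b1, a1, a2, a3, b3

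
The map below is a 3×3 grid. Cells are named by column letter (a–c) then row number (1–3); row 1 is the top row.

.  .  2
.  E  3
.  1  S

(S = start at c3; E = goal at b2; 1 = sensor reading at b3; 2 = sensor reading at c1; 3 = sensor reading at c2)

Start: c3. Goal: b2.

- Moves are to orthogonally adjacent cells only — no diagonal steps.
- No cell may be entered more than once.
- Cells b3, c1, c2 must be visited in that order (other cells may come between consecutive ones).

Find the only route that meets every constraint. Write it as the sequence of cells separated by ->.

The waypoints must appear in the order b3, c1, c2, with no cell reused.
Route from c3: left 2 to a3, up 2 to a1, right 2 to c1, down 1 to c2, left 1 to b2 — 8 moves in all.
Check: order respected (1 at step 1, 2 at step 6, 3 at step 7).

c3 -> b3 -> a3 -> a2 -> a1 -> b1 -> c1 -> c2 -> b2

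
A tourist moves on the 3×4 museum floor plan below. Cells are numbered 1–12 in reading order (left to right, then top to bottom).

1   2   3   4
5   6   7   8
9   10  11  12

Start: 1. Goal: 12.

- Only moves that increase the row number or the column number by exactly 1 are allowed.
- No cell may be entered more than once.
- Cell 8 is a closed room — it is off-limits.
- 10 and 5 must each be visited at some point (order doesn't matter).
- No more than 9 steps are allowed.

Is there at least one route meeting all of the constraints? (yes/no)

One route that works: 1 → 5 → 9 → 10 → 11 → 12.

yes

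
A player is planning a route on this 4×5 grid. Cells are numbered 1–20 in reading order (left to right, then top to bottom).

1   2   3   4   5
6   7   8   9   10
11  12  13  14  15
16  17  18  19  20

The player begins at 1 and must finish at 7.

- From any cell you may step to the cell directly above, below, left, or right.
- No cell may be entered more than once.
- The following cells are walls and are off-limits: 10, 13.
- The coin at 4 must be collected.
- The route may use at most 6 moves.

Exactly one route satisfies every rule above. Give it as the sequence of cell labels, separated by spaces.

Any route must reach 4 and still end at 7 within 6 moves, so the order of the required stops is forced.
Route from 1: 3× right (reaching 4), down to 9, 2× left (reaching 7) — 6 moves in all.
Check: all required cells visited; 6 ≤ 6 moves.

1 2 3 4 9 8 7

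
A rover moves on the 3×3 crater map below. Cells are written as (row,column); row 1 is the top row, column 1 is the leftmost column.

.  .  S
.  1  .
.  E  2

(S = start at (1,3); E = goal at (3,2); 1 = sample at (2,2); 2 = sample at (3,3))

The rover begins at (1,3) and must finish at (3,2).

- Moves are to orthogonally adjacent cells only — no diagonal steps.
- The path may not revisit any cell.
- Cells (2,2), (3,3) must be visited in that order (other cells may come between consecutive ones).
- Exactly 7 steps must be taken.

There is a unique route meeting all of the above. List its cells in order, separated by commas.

The waypoints must appear in the order (2,2), (3,3), with no cell reused.
Route from (1,3): left 2 to (1,1), down 1 to (2,1), right 2 to (2,3), down 1 to (3,3), left 1 to (3,2) — 7 moves in all.
Check: order respected (1 at step 4, 2 at step 6); 7 moves as required.

(1,3), (1,2), (1,1), (2,1), (2,2), (2,3), (3,3), (3,2)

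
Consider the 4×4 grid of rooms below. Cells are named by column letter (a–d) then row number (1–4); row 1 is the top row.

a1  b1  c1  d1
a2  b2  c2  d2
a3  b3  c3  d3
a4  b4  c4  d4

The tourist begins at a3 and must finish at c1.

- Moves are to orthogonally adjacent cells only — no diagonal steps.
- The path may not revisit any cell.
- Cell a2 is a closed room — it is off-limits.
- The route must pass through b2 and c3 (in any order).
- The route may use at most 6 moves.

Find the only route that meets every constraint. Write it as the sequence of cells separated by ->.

The budget equals the shortest possible length, so every move has to be on a shortest route through the required cells.
Route from a3: 2× right (reaching c3), up to c2, left to b2, up to b1, right to c1 — 6 moves in all.
Check: all required cells visited; 6 ≤ 6 moves.

a3 -> b3 -> c3 -> c2 -> b2 -> b1 -> c1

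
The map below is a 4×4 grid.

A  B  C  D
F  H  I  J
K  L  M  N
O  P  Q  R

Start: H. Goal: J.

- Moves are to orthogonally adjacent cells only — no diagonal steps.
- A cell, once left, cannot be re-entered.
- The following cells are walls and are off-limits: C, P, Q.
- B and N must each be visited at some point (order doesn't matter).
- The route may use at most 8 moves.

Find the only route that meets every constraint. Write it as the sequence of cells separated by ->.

The 8-move cap with required stops at B, N leaves no slack for detours.
Route from H: up to B, left to A, 2× down (reaching K), 3× right (reaching N), up to J — 8 moves in all.
Check: all required cells visited; 8 ≤ 8 moves.

H -> B -> A -> F -> K -> L -> M -> N -> J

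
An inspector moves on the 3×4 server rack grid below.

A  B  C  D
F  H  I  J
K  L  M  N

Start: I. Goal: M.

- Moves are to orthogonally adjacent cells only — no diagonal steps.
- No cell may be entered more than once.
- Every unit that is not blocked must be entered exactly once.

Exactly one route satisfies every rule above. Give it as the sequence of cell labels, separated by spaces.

I H L K F A B C D J N M

Need to visit all 12 open cells exactly once, starting at I and ending at M.
Cell N has only two open neighbours (J and M), so the path must pass straight through it: one of those is the cell it's entered from and the other is where it exits.
Route from I: left 1 to H, down 1 to L, left 1 to K, up 2 to A, right 3 to D, down 2 to N, left 1 to M — 11 moves in all.
Check: all 12 open cells covered.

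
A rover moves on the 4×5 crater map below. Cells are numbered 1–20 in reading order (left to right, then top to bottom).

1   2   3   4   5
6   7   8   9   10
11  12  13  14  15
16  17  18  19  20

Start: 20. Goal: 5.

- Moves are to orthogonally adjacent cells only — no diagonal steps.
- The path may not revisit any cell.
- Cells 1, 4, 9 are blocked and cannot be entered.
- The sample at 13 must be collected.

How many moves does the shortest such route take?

7

Any route passes through 13 somewhere between 20 and 5. Summing Manhattan distances along the two legs (20 → 13 → 5) gives a lower bound of 3 + 4 = 7 moves.
A route of 7 moves achieves this: 20 → 19 → 18 → 13 → 14 → 15 → 10 → 5.
Since 7 matches the lower bound, it is optimal.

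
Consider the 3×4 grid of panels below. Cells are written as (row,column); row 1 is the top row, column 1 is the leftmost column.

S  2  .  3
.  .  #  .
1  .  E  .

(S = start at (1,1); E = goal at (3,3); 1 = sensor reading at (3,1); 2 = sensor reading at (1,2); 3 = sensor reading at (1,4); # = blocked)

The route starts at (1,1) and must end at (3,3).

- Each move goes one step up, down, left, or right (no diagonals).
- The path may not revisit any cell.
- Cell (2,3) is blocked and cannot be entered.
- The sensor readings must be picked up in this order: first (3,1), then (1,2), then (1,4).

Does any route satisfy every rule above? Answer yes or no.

One route that works: (1,1) → (2,1) → (3,1) → (3,2) → (2,2) → (1,2) → (1,3) → (1,4) → (2,4) → (3,4) → (3,3).

yes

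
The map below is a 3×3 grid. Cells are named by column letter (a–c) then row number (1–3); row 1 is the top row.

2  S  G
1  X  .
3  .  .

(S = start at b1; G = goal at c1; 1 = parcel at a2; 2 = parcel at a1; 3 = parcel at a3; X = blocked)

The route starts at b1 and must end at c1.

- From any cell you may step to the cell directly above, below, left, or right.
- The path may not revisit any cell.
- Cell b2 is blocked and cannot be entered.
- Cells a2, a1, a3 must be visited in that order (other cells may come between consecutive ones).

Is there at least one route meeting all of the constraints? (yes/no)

no

Ignoring the required order, 1 revisit-free route from b1 to c1 passes through all of a2, a1, and a3; the waypoint orders that occur are a1 → a2 → a3 (1) — never a2 → a1 → a3.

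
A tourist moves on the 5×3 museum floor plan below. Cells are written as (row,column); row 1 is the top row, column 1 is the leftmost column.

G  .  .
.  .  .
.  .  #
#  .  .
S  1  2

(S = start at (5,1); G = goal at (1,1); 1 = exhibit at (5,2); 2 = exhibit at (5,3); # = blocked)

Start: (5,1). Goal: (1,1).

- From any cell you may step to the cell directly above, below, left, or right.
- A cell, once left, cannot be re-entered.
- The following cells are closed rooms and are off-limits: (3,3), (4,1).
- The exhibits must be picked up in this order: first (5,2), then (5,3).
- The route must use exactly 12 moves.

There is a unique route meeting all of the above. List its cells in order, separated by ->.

The waypoints must appear in the order (5,2), (5,3), with no cell reused.
Route from (5,1): right 2 to (5,3), up 1 to (4,3), left 1 to (4,2), up 1 to (3,2), left 1 to (3,1), up 1 to (2,1), right 2 to (2,3), up 1 to (1,3), left 2 to (1,1) — 12 moves in all.
Check: order respected (1 at step 1, 2 at step 2); 12 moves as required.

(5,1) -> (5,2) -> (5,3) -> (4,3) -> (4,2) -> (3,2) -> (3,1) -> (2,1) -> (2,2) -> (2,3) -> (1,3) -> (1,2) -> (1,1)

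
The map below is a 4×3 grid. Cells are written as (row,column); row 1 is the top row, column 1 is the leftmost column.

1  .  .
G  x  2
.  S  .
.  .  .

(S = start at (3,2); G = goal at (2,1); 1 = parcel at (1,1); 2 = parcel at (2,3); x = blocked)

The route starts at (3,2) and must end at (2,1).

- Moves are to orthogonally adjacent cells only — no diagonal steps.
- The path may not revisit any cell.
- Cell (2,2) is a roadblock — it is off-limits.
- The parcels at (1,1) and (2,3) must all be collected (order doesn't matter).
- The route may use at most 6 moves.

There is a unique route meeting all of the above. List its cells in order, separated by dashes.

(3,2) - (3,3) - (2,3) - (1,3) - (1,2) - (1,1) - (2,1)

Any route must reach (1,1) and (2,3) and still end at (2,1) within 6 moves, so the order of the required stops is forced.
Route from (3,2): right to (3,3), 2× up (reaching (1,3)), 2× left (reaching (1,1)), down to (2,1) — 6 moves in all.
Check: all required cells visited; 6 ≤ 6 moves.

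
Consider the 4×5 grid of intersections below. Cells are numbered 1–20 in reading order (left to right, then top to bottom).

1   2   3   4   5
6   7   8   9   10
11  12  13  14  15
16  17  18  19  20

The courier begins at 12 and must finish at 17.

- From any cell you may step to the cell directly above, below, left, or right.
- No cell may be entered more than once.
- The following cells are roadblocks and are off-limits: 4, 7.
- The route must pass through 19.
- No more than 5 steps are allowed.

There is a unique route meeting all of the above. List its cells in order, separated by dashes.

The 5-move cap with required stops at 19 leaves no slack for detours.
Route from 12: 2× right (reaching 14), down to 19, 2× left (reaching 17) — 5 moves in all.
Check: all required cells visited; 5 ≤ 5 moves.

12 - 13 - 14 - 19 - 18 - 17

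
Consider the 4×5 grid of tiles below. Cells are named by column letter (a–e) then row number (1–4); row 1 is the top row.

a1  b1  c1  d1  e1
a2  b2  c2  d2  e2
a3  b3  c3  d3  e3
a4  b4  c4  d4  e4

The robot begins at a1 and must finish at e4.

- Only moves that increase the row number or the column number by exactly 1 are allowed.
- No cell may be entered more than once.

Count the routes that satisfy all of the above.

A right/down-only route from a1 to e4 makes exactly 3 down-moves and 4 right-moves in some order.
With no other constraints that would be C(7,3) = 35 routes.
That gives 35 routes.

35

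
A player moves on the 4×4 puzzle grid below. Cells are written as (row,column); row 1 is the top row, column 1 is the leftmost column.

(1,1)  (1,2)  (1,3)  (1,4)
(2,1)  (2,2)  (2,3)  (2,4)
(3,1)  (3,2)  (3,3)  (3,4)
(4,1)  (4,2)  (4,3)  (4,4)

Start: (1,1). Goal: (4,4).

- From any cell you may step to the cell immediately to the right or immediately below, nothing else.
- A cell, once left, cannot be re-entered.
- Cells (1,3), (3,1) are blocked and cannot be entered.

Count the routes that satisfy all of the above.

12

A right/down-only route from (1,1) to (4,4) makes exactly 3 down-moves and 3 right-moves in some order.
With no other constraints that would be C(6,3) = 20 routes.
Subtract routes through each blocked cell (inclusion–exclusion for overlaps): − through (1,3): 4 − through (3,1): 4 → 12.
That gives 12 routes.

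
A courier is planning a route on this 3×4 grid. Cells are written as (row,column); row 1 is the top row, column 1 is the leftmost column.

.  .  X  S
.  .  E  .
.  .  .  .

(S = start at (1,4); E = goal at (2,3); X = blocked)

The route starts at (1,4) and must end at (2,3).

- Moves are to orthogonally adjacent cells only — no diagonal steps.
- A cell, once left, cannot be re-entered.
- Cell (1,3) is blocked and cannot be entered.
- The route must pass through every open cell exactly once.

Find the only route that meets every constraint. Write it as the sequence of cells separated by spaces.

Need to visit all 11 open cells exactly once, starting at (1,4) and ending at (2,3).
Cell (3,4) has only two open neighbours ((2,4) and (3,3)), so the path must pass straight through it: one of those is the cell it's entered from and the other is where it exits.
Route from (1,4): 2× down (reaching (3,4)), 3× left (reaching (3,1)), 2× up (reaching (1,1)), right to (1,2), down to (2,2), right to (2,3) — 10 moves in all.
Check: all 11 open cells covered.

(1,4) (2,4) (3,4) (3,3) (3,2) (3,1) (2,1) (1,1) (1,2) (2,2) (2,3)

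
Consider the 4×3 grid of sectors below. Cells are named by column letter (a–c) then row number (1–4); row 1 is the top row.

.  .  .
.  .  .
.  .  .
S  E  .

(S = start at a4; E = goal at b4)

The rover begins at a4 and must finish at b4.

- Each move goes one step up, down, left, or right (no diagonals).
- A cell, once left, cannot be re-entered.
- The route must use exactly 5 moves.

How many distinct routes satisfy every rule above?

2

Need simple routes of exactly 5 moves from a4 to b4 (Manhattan distance 1, so 2 moves are spent on a detour and 2 undoing it).
Enumerating: a4 a3 a2 b2 b3 b4 | a4 a3 b3 c3 c4 b4.
That gives 2 routes.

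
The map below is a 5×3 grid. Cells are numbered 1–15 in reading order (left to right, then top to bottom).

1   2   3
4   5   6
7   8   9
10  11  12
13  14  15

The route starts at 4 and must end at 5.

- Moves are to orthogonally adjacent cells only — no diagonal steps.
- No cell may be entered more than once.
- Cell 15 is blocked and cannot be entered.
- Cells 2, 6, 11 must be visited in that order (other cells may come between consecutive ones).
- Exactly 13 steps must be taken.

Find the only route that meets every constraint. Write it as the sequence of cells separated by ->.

4 -> 1 -> 2 -> 3 -> 6 -> 9 -> 12 -> 11 -> 14 -> 13 -> 10 -> 7 -> 8 -> 5

The waypoints must appear in the order 2, 6, 11, with no cell reused.
Route from 4: up 1 to 1, right 2 to 3, down 3 to 12, left 1 to 11, down 1 to 14, left 1 to 13, up 2 to 7, right 1 to 8, up 1 to 5 — 13 moves in all.
Check: order respected (2 at step 2, 6 at step 4, 11 at step 7); 13 moves as required.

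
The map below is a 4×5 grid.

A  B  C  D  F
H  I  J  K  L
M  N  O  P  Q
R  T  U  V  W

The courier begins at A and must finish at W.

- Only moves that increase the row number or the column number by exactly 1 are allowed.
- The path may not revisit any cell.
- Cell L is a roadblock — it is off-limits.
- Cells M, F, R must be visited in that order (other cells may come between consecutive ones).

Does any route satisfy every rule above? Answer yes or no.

F lies above M, so going from M to F would need an upward move — but moves only go right/down, so M cannot be visited before F.

no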